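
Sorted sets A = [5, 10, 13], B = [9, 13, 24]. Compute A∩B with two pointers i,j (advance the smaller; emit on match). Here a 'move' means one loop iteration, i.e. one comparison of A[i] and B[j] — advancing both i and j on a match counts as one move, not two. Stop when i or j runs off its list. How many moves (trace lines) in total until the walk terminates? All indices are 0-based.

4 moves

[i=0,j=0] 5<9 → i++
[i=1,j=0] 10>9 → j++
[i=1,j=1] 10<13 → i++
[i=2,j=1] 13==13 emit → i++,j++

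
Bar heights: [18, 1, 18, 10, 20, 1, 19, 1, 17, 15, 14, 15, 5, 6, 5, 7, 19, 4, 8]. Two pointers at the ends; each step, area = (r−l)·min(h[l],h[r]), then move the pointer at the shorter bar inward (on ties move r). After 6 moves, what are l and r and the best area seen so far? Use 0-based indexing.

l=4, r=16, best area=288

l=0 r=18: min(18,8)*18=144 best=144 *, r--
l=0 r=17: min(18,4)*17=68 best=144, r--
l=0 r=16: min(18,19)*16=288 best=288 *, l++
l=1 r=16: min(1,19)*15=15 best=288, l++
l=2 r=16: min(18,19)*14=252 best=288, l++
l=3 r=16: min(10,19)*13=130 best=288, l++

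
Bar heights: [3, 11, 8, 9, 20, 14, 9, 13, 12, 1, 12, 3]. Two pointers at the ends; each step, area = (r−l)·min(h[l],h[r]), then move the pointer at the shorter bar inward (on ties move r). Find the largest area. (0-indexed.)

max area = 99

[0,11] min(3,3)*11=33 best=33 * → r--
[0,10] min(3,12)*10=30 best=33 → l++
[1,10] min(11,12)*9=99 best=99 * → l++
[2,10] min(8,12)*8=64 best=99 → l++
[3,10] min(9,12)*7=63 best=99 → l++
[4,10] min(20,12)*6=72 best=99 → r--
[4,9] min(20,1)*5=5 best=99 → r--
[4,8] min(20,12)*4=48 best=99 → r--
[4,7] min(20,13)*3=39 best=99 → r--
[4,6] min(20,9)*2=18 best=99 → r--
[4,5] min(20,14)*1=14 best=99 → r--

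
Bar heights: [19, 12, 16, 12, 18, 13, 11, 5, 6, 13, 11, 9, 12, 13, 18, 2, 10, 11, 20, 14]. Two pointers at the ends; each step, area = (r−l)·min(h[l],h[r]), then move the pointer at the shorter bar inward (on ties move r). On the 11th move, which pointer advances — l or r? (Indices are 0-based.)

l=0 r=19: min(19,14)*19=266 best=266 *, r--
l=0 r=18: min(19,20)*18=342 best=342 *, l++
l=1 r=18: min(12,20)*17=204 best=342, l++
l=2 r=18: min(16,20)*16=256 best=342, l++
l=3 r=18: min(12,20)*15=180 best=342, l++
l=4 r=18: min(18,20)*14=252 best=342, l++
l=5 r=18: min(13,20)*13=169 best=342, l++
l=6 r=18: min(11,20)*12=132 best=342, l++
l=7 r=18: min(5,20)*11=55 best=342, l++
l=8 r=18: min(6,20)*10=60 best=342, l++
l=9 r=18: min(13,20)*9=117 best=342, l++

l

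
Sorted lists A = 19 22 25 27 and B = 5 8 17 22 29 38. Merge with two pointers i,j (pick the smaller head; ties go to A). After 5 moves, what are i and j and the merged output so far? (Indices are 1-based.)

i=1 j=1: A[i]=19>B[j]=5 take 5, j++
i=1 j=2: A[i]=19>B[j]=8 take 8, j++
i=1 j=3: A[i]=19>B[j]=17 take 17, j++
i=1 j=4: A[i]=19<=B[j]=22 take 19, i++
i=2 j=4: A[i]=22<=B[j]=22 take 22, i++

i=3, j=4, merged so far=[5, 8, 17, 19, 22]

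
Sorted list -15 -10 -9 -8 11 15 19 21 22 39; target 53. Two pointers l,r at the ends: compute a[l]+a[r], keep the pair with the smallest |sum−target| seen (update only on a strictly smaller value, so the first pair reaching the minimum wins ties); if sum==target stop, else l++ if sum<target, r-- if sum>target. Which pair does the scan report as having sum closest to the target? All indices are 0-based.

[0,9] -15+39=24 d=29 * → l++
[1,9] -10+39=29 d=24 * → l++
[2,9] -9+39=30 d=23 * → l++
[3,9] -8+39=31 d=22 * → l++
[4,9] 11+39=50 d=3 * → l++
[5,9] 15+39=54 d=1 * → r--
[5,8] 15+22=37 d=16 → l++
[6,8] 19+22=41 d=12 → l++
[7,8] 21+22=43 d=10 → l++

pair (15, 39) with sum 54 (|Δ|=1)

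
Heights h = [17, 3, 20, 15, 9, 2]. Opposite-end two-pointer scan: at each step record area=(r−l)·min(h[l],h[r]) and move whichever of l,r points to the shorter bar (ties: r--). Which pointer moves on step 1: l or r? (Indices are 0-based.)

[0,5] min(17,2)*5=10 best=10 * → r--

r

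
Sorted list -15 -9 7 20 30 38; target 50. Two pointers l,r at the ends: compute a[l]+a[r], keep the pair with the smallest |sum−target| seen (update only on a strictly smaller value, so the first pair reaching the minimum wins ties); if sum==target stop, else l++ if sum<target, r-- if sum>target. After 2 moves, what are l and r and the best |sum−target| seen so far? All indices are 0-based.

l=2, r=5, best |Δ|=21

l=0 r=5: -15+38=23 d=27 *, l++
l=1 r=5: -9+38=29 d=21 *, l++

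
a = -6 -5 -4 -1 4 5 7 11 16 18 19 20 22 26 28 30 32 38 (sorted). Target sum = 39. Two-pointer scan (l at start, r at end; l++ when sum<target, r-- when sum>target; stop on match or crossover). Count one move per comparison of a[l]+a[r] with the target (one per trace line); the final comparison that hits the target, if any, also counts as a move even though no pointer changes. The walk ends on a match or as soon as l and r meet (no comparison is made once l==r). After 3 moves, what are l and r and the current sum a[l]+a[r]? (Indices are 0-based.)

l=0 r=17: -6+38=32 <39, l++
l=1 r=17: -5+38=33 <39, l++
l=2 r=17: -4+38=34 <39, l++

l=3, r=17, sum=37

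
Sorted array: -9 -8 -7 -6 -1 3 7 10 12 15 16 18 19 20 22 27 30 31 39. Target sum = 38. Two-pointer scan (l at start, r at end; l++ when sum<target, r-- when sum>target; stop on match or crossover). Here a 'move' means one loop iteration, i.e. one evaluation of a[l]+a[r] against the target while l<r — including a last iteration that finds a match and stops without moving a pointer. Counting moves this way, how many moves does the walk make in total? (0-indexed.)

5 moves

l=0 r=18: -9+39=30 <38, l++
l=1 r=18: -8+39=31 <38, l++
l=2 r=18: -7+39=32 <38, l++
l=3 r=18: -6+39=33 <38, l++
l=4 r=18: -1+39=38, found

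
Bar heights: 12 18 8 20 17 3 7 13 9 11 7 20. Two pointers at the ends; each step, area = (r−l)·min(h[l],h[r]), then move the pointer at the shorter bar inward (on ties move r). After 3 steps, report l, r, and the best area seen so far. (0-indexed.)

l=3, r=11, best area=180

l=0 r=11: min(12,20)*11=132 best=132 *, l++
l=1 r=11: min(18,20)*10=180 best=180 *, l++
l=2 r=11: min(8,20)*9=72 best=180, l++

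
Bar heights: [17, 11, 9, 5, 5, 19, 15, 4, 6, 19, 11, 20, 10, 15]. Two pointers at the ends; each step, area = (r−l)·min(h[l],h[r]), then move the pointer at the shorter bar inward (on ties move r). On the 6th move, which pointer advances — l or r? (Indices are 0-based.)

l=0 r=13: min(17,15)*13=195 best=195 *, r--
l=0 r=12: min(17,10)*12=120 best=195, r--
l=0 r=11: min(17,20)*11=187 best=195, l++
l=1 r=11: min(11,20)*10=110 best=195, l++
l=2 r=11: min(9,20)*9=81 best=195, l++
l=3 r=11: min(5,20)*8=40 best=195, l++

l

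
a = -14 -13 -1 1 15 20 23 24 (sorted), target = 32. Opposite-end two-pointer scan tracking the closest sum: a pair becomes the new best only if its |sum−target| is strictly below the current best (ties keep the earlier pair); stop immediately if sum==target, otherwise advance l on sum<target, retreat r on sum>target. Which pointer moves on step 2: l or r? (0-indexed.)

l=0 r=7: -14+24=10 d=22 *, l++
l=1 r=7: -13+24=11 d=21 *, l++

l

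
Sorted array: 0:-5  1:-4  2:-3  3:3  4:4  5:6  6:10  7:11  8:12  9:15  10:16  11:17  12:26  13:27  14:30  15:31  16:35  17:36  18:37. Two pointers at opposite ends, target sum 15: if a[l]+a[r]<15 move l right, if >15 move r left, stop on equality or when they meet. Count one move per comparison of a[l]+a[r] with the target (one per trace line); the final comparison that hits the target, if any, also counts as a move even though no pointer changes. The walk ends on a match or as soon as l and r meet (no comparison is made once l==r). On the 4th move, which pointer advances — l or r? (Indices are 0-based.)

r

[0,18] -5+37=32 >15 → r--
[0,17] -5+36=31 >15 → r--
[0,16] -5+35=30 >15 → r--
[0,15] -5+31=26 >15 → r--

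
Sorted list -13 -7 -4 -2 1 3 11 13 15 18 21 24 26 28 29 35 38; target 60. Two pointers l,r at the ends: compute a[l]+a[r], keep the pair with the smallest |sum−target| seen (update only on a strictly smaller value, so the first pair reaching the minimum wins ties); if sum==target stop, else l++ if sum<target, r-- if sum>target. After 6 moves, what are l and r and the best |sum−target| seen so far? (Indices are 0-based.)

[0,16] -13+38=25 d=35 * → l++
[1,16] -7+38=31 d=29 * → l++
[2,16] -4+38=34 d=26 * → l++
[3,16] -2+38=36 d=24 * → l++
[4,16] 1+38=39 d=21 * → l++
[5,16] 3+38=41 d=19 * → l++

l=6, r=16, best |Δ|=19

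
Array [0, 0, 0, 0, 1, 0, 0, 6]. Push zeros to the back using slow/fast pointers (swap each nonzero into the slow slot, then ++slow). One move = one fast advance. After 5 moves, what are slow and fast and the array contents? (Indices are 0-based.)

slow=1, fast=5, a=[1, 0, 0, 0, 0, 0, 0, 6]

slow=0 fast=0: a[fast]=0, fast++
slow=0 fast=1: a[fast]=0, fast++
slow=0 fast=2: a[fast]=0, fast++
slow=0 fast=3: a[fast]=0, fast++
slow=0 fast=4: a[fast]=1≠0 swap→a[0]=1, slow++,fast++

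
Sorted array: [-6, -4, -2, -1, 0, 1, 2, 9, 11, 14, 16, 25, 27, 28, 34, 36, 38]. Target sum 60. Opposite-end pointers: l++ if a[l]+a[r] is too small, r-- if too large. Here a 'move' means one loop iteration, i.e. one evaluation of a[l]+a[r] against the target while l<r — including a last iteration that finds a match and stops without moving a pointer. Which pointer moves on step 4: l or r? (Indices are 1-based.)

[1,17] -6+38=32 <60 → l++
[2,17] -4+38=34 <60 → l++
[3,17] -2+38=36 <60 → l++
[4,17] -1+38=37 <60 → l++

l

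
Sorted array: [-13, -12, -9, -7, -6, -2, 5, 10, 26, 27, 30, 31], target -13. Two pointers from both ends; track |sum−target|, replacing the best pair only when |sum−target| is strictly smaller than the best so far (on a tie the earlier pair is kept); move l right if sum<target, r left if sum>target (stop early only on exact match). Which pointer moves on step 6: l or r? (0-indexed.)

[0,11] -13+31=18 d=31 * → r--
[0,10] -13+30=17 d=30 * → r--
[0,9] -13+27=14 d=27 * → r--
[0,8] -13+26=13 d=26 * → r--
[0,7] -13+10=-3 d=10 * → r--
[0,6] -13+5=-8 d=5 * → r--

r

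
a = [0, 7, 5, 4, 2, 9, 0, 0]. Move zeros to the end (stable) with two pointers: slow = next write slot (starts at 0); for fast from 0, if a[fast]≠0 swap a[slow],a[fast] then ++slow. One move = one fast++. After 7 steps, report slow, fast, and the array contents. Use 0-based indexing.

slow=5, fast=7, a=[7, 5, 4, 2, 9, 0, 0, 0]

slow=0 fast=0: a[fast]=0, fast++
slow=0 fast=1: a[fast]=7≠0 swap→a[0]=7, slow++,fast++
slow=1 fast=2: a[fast]=5≠0 swap→a[1]=5, slow++,fast++
slow=2 fast=3: a[fast]=4≠0 swap→a[2]=4, slow++,fast++
slow=3 fast=4: a[fast]=2≠0 swap→a[3]=2, slow++,fast++
slow=4 fast=5: a[fast]=9≠0 swap→a[4]=9, slow++,fast++
slow=5 fast=6: a[fast]=0, fast++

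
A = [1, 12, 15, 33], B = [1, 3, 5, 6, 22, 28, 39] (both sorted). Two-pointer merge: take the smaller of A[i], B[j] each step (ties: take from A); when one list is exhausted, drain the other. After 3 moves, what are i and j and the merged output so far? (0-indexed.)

i=1, j=2, merged so far=[1, 1, 3]

[i=0,j=0] A[i]=1<=B[j]=1 take 1 → i++
[i=1,j=0] A[i]=12>B[j]=1 take 1 → j++
[i=1,j=1] A[i]=12>B[j]=3 take 3 → j++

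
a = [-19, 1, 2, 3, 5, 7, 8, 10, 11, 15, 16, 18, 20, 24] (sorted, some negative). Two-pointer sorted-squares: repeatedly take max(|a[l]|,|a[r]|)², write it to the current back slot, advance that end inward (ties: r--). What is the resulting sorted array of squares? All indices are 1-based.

[1,14] |-19|<=|24| out[14]=576 → r--
[1,13] |-19|<=|20| out[13]=400 → r--
[1,12] |-19|>|18| out[12]=361 → l++
[2,12] |1|<=|18| out[11]=324 → r--
[2,11] |1|<=|16| out[10]=256 → r--
[2,10] |1|<=|15| out[9]=225 → r--
[2,9] |1|<=|11| out[8]=121 → r--
[2,8] |1|<=|10| out[7]=100 → r--
[2,7] |1|<=|8| out[6]=64 → r--
[2,6] |1|<=|7| out[5]=49 → r--
[2,5] |1|<=|5| out[4]=25 → r--
[2,4] |1|<=|3| out[3]=9 → r--
[2,3] |1|<=|2| out[2]=4 → r--
[2,2] |1|<=|1| out[1]=1 → r--

[1, 4, 9, 25, 49, 64, 100, 121, 225, 256, 324, 361, 400, 576]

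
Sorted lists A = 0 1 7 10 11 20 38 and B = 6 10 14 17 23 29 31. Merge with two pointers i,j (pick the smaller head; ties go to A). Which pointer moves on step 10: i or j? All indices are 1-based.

i

i=1 j=1: A[i]=0<=B[j]=6 take 0, i++
i=2 j=1: A[i]=1<=B[j]=6 take 1, i++
i=3 j=1: A[i]=7>B[j]=6 take 6, j++
i=3 j=2: A[i]=7<=B[j]=10 take 7, i++
i=4 j=2: A[i]=10<=B[j]=10 take 10, i++
i=5 j=2: A[i]=11>B[j]=10 take 10, j++
i=5 j=3: A[i]=11<=B[j]=14 take 11, i++
i=6 j=3: A[i]=20>B[j]=14 take 14, j++
i=6 j=4: A[i]=20>B[j]=17 take 17, j++
i=6 j=5: A[i]=20<=B[j]=23 take 20, i++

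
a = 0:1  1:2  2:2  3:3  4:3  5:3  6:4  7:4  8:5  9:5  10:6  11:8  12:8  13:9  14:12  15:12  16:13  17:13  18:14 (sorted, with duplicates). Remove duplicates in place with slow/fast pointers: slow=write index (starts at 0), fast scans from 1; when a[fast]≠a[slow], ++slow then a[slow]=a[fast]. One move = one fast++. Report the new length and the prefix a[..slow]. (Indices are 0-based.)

length 11; prefix = [1, 2, 3, 4, 5, 6, 8, 9, 12, 13, 14]

slow=0 fast=1: a[fast]=2≠a[slow]=1 write a[1]=2, slow++,fast++
slow=1 fast=2: a[fast]=2=a[slow] dup, fast++
slow=1 fast=3: a[fast]=3≠a[slow]=2 write a[2]=3, slow++,fast++
slow=2 fast=4: a[fast]=3=a[slow] dup, fast++
slow=2 fast=5: a[fast]=3=a[slow] dup, fast++
slow=2 fast=6: a[fast]=4≠a[slow]=3 write a[3]=4, slow++,fast++
slow=3 fast=7: a[fast]=4=a[slow] dup, fast++
slow=3 fast=8: a[fast]=5≠a[slow]=4 write a[4]=5, slow++,fast++
slow=4 fast=9: a[fast]=5=a[slow] dup, fast++
slow=4 fast=10: a[fast]=6≠a[slow]=5 write a[5]=6, slow++,fast++
slow=5 fast=11: a[fast]=8≠a[slow]=6 write a[6]=8, slow++,fast++
slow=6 fast=12: a[fast]=8=a[slow] dup, fast++
slow=6 fast=13: a[fast]=9≠a[slow]=8 write a[7]=9, slow++,fast++
slow=7 fast=14: a[fast]=12≠a[slow]=9 write a[8]=12, slow++,fast++
slow=8 fast=15: a[fast]=12=a[slow] dup, fast++
slow=8 fast=16: a[fast]=13≠a[slow]=12 write a[9]=13, slow++,fast++
slow=9 fast=17: a[fast]=13=a[slow] dup, fast++
slow=9 fast=18: a[fast]=14≠a[slow]=13 write a[10]=14, slow++,fast++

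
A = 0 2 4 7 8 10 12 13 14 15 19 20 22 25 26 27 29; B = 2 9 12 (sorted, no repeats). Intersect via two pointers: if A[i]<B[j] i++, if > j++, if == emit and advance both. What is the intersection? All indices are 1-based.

intersection = [2, 12]

[i=1,j=1] 0<2 → i++
[i=2,j=1] 2==2 emit → i++,j++
[i=3,j=2] 4<9 → i++
[i=4,j=2] 7<9 → i++
[i=5,j=2] 8<9 → i++
[i=6,j=2] 10>9 → j++
[i=6,j=3] 10<12 → i++
[i=7,j=3] 12==12 emit → i++,j++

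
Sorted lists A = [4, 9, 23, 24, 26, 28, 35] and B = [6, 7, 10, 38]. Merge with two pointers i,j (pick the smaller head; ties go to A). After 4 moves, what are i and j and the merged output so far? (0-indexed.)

[i=0,j=0] A[i]=4<=B[j]=6 take 4 → i++
[i=1,j=0] A[i]=9>B[j]=6 take 6 → j++
[i=1,j=1] A[i]=9>B[j]=7 take 7 → j++
[i=1,j=2] A[i]=9<=B[j]=10 take 9 → i++

i=2, j=2, merged so far=[4, 6, 7, 9]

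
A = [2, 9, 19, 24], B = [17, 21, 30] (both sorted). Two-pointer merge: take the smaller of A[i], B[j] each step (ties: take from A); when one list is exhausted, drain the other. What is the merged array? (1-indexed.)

[2, 9, 17, 19, 21, 24, 30]

[i=1,j=1] A[i]=2<=B[j]=17 take 2 → i++
[i=2,j=1] A[i]=9<=B[j]=17 take 9 → i++
[i=3,j=1] A[i]=19>B[j]=17 take 17 → j++
[i=3,j=2] A[i]=19<=B[j]=21 take 19 → i++
[i=4,j=2] A[i]=24>B[j]=21 take 21 → j++
[i=4,j=3] A[i]=24<=B[j]=30 take 24 → i++
[i=5,j=3] A done, take B[j]=30 → j++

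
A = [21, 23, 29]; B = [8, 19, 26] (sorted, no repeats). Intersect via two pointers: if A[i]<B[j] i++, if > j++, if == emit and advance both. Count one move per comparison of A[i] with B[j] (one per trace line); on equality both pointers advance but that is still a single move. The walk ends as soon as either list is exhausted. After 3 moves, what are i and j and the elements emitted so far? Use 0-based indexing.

i=0 j=0: 21>8, j++
i=0 j=1: 21>19, j++
i=0 j=2: 21<26, i++

i=1, j=2, emitted=[]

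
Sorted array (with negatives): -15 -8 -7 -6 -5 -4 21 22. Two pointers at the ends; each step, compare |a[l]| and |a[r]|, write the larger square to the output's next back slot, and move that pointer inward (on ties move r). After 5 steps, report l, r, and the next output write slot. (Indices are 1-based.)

l=1 r=8: |-15|<=|22| out[8]=484, r--
l=1 r=7: |-15|<=|21| out[7]=441, r--
l=1 r=6: |-15|>|-4| out[6]=225, l++
l=2 r=6: |-8|>|-4| out[5]=64, l++
l=3 r=6: |-7|>|-4| out[4]=49, l++

l=4, r=6, next write slot=3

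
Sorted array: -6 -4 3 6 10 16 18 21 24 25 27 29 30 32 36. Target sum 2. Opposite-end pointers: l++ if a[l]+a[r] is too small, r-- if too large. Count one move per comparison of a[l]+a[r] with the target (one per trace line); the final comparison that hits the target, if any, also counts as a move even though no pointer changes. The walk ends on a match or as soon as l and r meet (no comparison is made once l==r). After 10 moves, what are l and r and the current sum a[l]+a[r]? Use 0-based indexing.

l=0, r=4, sum=4

[0,14] -6+36=30 >2 → r--
[0,13] -6+32=26 >2 → r--
[0,12] -6+30=24 >2 → r--
[0,11] -6+29=23 >2 → r--
[0,10] -6+27=21 >2 → r--
[0,9] -6+25=19 >2 → r--
[0,8] -6+24=18 >2 → r--
[0,7] -6+21=15 >2 → r--
[0,6] -6+18=12 >2 → r--
[0,5] -6+16=10 >2 → r--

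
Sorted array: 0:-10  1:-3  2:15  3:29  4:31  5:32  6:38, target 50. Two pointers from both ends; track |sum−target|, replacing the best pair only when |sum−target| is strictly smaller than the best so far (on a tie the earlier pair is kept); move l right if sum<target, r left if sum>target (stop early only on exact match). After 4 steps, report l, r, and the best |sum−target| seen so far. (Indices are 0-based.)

[0,6] -10+38=28 d=22 * → l++
[1,6] -3+38=35 d=15 * → l++
[2,6] 15+38=53 d=3 * → r--
[2,5] 15+32=47 d=3 → l++

l=3, r=5, best |Δ|=3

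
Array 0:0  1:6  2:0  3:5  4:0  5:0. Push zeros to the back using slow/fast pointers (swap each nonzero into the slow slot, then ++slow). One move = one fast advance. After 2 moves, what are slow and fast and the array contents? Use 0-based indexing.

slow=0 fast=0: a[fast]=0, fast++
slow=0 fast=1: a[fast]=6≠0 swap→a[0]=6, slow++,fast++

slow=1, fast=2, a=[6, 0, 0, 5, 0, 0]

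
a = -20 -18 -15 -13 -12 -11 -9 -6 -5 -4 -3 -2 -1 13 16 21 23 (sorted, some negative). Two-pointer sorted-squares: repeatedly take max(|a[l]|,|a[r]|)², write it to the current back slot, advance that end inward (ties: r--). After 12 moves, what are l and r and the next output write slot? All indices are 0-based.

l=0 r=16: |-20|<=|23| out[16]=529, r--
l=0 r=15: |-20|<=|21| out[15]=441, r--
l=0 r=14: |-20|>|16| out[14]=400, l++
l=1 r=14: |-18|>|16| out[13]=324, l++
l=2 r=14: |-15|<=|16| out[12]=256, r--
l=2 r=13: |-15|>|13| out[11]=225, l++
l=3 r=13: |-13|<=|13| out[10]=169, r--
l=3 r=12: |-13|>|-1| out[9]=169, l++
l=4 r=12: |-12|>|-1| out[8]=144, l++
l=5 r=12: |-11|>|-1| out[7]=121, l++
l=6 r=12: |-9|>|-1| out[6]=81, l++
l=7 r=12: |-6|>|-1| out[5]=36, l++

l=8, r=12, next write slot=4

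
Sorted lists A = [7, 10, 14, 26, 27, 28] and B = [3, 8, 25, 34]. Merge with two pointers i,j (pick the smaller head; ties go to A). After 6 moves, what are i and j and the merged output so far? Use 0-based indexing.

i=3, j=3, merged so far=[3, 7, 8, 10, 14, 25]

i=0 j=0: A[i]=7>B[j]=3 take 3, j++
i=0 j=1: A[i]=7<=B[j]=8 take 7, i++
i=1 j=1: A[i]=10>B[j]=8 take 8, j++
i=1 j=2: A[i]=10<=B[j]=25 take 10, i++
i=2 j=2: A[i]=14<=B[j]=25 take 14, i++
i=3 j=2: A[i]=26>B[j]=25 take 25, j++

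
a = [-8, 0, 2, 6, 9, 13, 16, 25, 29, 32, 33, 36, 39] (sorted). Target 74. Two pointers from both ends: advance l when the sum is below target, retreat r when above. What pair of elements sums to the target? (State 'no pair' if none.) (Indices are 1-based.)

[1,13] -8+39=31 <74 → l++
[2,13] 0+39=39 <74 → l++
[3,13] 2+39=41 <74 → l++
[4,13] 6+39=45 <74 → l++
[5,13] 9+39=48 <74 → l++
[6,13] 13+39=52 <74 → l++
[7,13] 16+39=55 <74 → l++
[8,13] 25+39=64 <74 → l++
[9,13] 29+39=68 <74 → l++
[10,13] 32+39=71 <74 → l++
[11,13] 33+39=72 <74 → l++
[12,13] 36+39=75 >74 → r--

no pair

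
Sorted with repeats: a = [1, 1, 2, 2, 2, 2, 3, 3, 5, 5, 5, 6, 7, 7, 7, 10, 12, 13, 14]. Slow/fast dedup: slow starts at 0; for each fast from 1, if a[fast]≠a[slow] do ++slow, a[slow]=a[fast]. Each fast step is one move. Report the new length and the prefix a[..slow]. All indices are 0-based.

length 10; prefix = [1, 2, 3, 5, 6, 7, 10, 12, 13, 14]

(s=0,f=1) a[fast]=1=a[slow] dup → fast++
(s=0,f=2) a[fast]=2≠a[slow]=1 write a[1]=2 → slow++,fast++
(s=1,f=3) a[fast]=2=a[slow] dup → fast++
(s=1,f=4) a[fast]=2=a[slow] dup → fast++
(s=1,f=5) a[fast]=2=a[slow] dup → fast++
(s=1,f=6) a[fast]=3≠a[slow]=2 write a[2]=3 → slow++,fast++
(s=2,f=7) a[fast]=3=a[slow] dup → fast++
(s=2,f=8) a[fast]=5≠a[slow]=3 write a[3]=5 → slow++,fast++
(s=3,f=9) a[fast]=5=a[slow] dup → fast++
(s=3,f=10) a[fast]=5=a[slow] dup → fast++
(s=3,f=11) a[fast]=6≠a[slow]=5 write a[4]=6 → slow++,fast++
(s=4,f=12) a[fast]=7≠a[slow]=6 write a[5]=7 → slow++,fast++
(s=5,f=13) a[fast]=7=a[slow] dup → fast++
(s=5,f=14) a[fast]=7=a[slow] dup → fast++
(s=5,f=15) a[fast]=10≠a[slow]=7 write a[6]=10 → slow++,fast++
(s=6,f=16) a[fast]=12≠a[slow]=10 write a[7]=12 → slow++,fast++
(s=7,f=17) a[fast]=13≠a[slow]=12 write a[8]=13 → slow++,fast++
(s=8,f=18) a[fast]=14≠a[slow]=13 write a[9]=14 → slow++,fast++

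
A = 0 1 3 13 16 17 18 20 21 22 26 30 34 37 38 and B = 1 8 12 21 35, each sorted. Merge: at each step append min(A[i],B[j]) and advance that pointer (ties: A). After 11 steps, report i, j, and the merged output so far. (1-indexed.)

[i=1,j=1] A[i]=0<=B[j]=1 take 0 → i++
[i=2,j=1] A[i]=1<=B[j]=1 take 1 → i++
[i=3,j=1] A[i]=3>B[j]=1 take 1 → j++
[i=3,j=2] A[i]=3<=B[j]=8 take 3 → i++
[i=4,j=2] A[i]=13>B[j]=8 take 8 → j++
[i=4,j=3] A[i]=13>B[j]=12 take 12 → j++
[i=4,j=4] A[i]=13<=B[j]=21 take 13 → i++
[i=5,j=4] A[i]=16<=B[j]=21 take 16 → i++
[i=6,j=4] A[i]=17<=B[j]=21 take 17 → i++
[i=7,j=4] A[i]=18<=B[j]=21 take 18 → i++
[i=8,j=4] A[i]=20<=B[j]=21 take 20 → i++

i=9, j=4, merged so far=[0, 1, 1, 3, 8, 12, 13, 16, 17, 18, 20]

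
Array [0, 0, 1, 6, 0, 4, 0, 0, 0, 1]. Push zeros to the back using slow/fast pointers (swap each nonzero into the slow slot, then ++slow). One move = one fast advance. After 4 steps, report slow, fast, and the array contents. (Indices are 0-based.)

slow=2, fast=4, a=[1, 6, 0, 0, 0, 4, 0, 0, 0, 1]

(s=0,f=0) a[fast]=0 → fast++
(s=0,f=1) a[fast]=0 → fast++
(s=0,f=2) a[fast]=1≠0 swap→a[0]=1 → slow++,fast++
(s=1,f=3) a[fast]=6≠0 swap→a[1]=6 → slow++,fast++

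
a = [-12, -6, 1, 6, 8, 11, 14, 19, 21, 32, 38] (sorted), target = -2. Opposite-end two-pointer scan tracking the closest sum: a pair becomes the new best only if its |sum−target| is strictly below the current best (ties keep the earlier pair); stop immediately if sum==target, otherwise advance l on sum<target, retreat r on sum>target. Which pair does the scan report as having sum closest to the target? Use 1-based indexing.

pair (-12, 11) with sum -1 (|Δ|=1)

[1,11] -12+38=26 d=28 * → r--
[1,10] -12+32=20 d=22 * → r--
[1,9] -12+21=9 d=11 * → r--
[1,8] -12+19=7 d=9 * → r--
[1,7] -12+14=2 d=4 * → r--
[1,6] -12+11=-1 d=1 * → r--
[1,5] -12+8=-4 d=2 → l++
[2,5] -6+8=2 d=4 → r--
[2,4] -6+6=0 d=2 → r--
[2,3] -6+1=-5 d=3 → l++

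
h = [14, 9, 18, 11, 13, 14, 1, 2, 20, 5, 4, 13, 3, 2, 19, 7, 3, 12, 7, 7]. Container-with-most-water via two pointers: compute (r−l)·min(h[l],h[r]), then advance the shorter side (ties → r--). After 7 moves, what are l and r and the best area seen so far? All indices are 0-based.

l=2, r=14, best area=204

l=0 r=19: min(14,7)*19=133 best=133 *, r--
l=0 r=18: min(14,7)*18=126 best=133, r--
l=0 r=17: min(14,12)*17=204 best=204 *, r--
l=0 r=16: min(14,3)*16=48 best=204, r--
l=0 r=15: min(14,7)*15=105 best=204, r--
l=0 r=14: min(14,19)*14=196 best=204, l++
l=1 r=14: min(9,19)*13=117 best=204, l++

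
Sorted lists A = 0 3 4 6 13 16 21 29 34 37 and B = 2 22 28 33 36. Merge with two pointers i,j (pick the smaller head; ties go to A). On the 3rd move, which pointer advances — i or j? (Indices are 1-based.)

i=1 j=1: A[i]=0<=B[j]=2 take 0, i++
i=2 j=1: A[i]=3>B[j]=2 take 2, j++
i=2 j=2: A[i]=3<=B[j]=22 take 3, i++

i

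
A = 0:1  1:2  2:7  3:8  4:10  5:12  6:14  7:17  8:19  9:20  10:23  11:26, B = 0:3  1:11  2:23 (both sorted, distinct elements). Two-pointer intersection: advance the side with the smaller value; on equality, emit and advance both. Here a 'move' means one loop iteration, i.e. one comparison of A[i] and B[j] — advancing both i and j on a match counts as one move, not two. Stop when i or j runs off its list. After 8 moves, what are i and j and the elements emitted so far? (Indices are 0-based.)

i=6, j=2, emitted=[]

i=0 j=0: 1<3, i++
i=1 j=0: 2<3, i++
i=2 j=0: 7>3, j++
i=2 j=1: 7<11, i++
i=3 j=1: 8<11, i++
i=4 j=1: 10<11, i++
i=5 j=1: 12>11, j++
i=5 j=2: 12<23, i++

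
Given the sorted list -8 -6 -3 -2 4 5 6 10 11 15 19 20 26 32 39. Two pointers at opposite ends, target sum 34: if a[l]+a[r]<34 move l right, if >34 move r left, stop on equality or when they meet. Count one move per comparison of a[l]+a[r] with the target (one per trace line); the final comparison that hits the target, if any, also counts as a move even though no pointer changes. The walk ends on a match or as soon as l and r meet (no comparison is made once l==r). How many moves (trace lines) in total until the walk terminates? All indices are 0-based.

[0,14] -8+39=31 <34 → l++
[1,14] -6+39=33 <34 → l++
[2,14] -3+39=36 >34 → r--
[2,13] -3+32=29 <34 → l++
[3,13] -2+32=30 <34 → l++
[4,13] 4+32=36 >34 → r--
[4,12] 4+26=30 <34 → l++
[5,12] 5+26=31 <34 → l++
[6,12] 6+26=32 <34 → l++
[7,12] 10+26=36 >34 → r--
[7,11] 10+20=30 <34 → l++
[8,11] 11+20=31 <34 → l++
[9,11] 15+20=35 >34 → r--
[9,10] 15+19=34 → found

14 moves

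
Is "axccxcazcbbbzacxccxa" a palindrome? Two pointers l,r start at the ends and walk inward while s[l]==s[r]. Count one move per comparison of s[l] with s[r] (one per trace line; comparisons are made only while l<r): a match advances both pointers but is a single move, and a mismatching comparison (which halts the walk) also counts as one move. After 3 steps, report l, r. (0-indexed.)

l=3, r=16

l=0 r=19: 'a'=='a', l++,r--
l=1 r=18: 'x'=='x', l++,r--
l=2 r=17: 'c'=='c', l++,r--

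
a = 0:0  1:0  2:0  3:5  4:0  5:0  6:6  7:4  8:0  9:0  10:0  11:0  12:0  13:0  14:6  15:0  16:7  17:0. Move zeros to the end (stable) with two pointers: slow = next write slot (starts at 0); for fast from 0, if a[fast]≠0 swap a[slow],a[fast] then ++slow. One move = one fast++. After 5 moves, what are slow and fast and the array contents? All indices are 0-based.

slow=1, fast=5, a=[5, 0, 0, 0, 0, 0, 6, 4, 0, 0, 0, 0, 0, 0, 6, 0, 7, 0]

slow=0 fast=0: a[fast]=0, fast++
slow=0 fast=1: a[fast]=0, fast++
slow=0 fast=2: a[fast]=0, fast++
slow=0 fast=3: a[fast]=5≠0 swap→a[0]=5, slow++,fast++
slow=1 fast=4: a[fast]=0, fast++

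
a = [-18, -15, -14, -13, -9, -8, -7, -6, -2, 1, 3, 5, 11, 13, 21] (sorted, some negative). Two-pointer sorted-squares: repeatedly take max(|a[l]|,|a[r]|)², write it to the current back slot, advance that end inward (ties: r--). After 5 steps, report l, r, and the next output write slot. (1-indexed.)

[1,15] |-18|<=|21| out[15]=441 → r--
[1,14] |-18|>|13| out[14]=324 → l++
[2,14] |-15|>|13| out[13]=225 → l++
[3,14] |-14|>|13| out[12]=196 → l++
[4,14] |-13|<=|13| out[11]=169 → r--

l=4, r=13, next write slot=10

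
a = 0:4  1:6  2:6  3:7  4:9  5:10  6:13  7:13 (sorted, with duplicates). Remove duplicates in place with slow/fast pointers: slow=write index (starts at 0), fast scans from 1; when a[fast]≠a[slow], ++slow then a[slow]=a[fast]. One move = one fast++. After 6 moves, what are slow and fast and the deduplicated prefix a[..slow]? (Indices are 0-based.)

slow=5, fast=7, prefix=[4, 6, 7, 9, 10, 13]

(s=0,f=1) a[fast]=6≠a[slow]=4 write a[1]=6 → slow++,fast++
(s=1,f=2) a[fast]=6=a[slow] dup → fast++
(s=1,f=3) a[fast]=7≠a[slow]=6 write a[2]=7 → slow++,fast++
(s=2,f=4) a[fast]=9≠a[slow]=7 write a[3]=9 → slow++,fast++
(s=3,f=5) a[fast]=10≠a[slow]=9 write a[4]=10 → slow++,fast++
(s=4,f=6) a[fast]=13≠a[slow]=10 write a[5]=13 → slow++,fast++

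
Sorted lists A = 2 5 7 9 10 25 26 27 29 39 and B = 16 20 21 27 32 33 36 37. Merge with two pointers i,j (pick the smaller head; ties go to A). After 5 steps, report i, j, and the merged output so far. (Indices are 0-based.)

[i=0,j=0] A[i]=2<=B[j]=16 take 2 → i++
[i=1,j=0] A[i]=5<=B[j]=16 take 5 → i++
[i=2,j=0] A[i]=7<=B[j]=16 take 7 → i++
[i=3,j=0] A[i]=9<=B[j]=16 take 9 → i++
[i=4,j=0] A[i]=10<=B[j]=16 take 10 → i++

i=5, j=0, merged so far=[2, 5, 7, 9, 10]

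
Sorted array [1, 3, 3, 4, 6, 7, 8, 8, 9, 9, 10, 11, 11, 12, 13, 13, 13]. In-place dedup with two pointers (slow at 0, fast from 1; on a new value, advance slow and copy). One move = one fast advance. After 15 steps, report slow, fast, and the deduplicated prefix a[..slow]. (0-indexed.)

slow=0 fast=1: a[fast]=3≠a[slow]=1 write a[1]=3, slow++,fast++
slow=1 fast=2: a[fast]=3=a[slow] dup, fast++
slow=1 fast=3: a[fast]=4≠a[slow]=3 write a[2]=4, slow++,fast++
slow=2 fast=4: a[fast]=6≠a[slow]=4 write a[3]=6, slow++,fast++
slow=3 fast=5: a[fast]=7≠a[slow]=6 write a[4]=7, slow++,fast++
slow=4 fast=6: a[fast]=8≠a[slow]=7 write a[5]=8, slow++,fast++
slow=5 fast=7: a[fast]=8=a[slow] dup, fast++
slow=5 fast=8: a[fast]=9≠a[slow]=8 write a[6]=9, slow++,fast++
slow=6 fast=9: a[fast]=9=a[slow] dup, fast++
slow=6 fast=10: a[fast]=10≠a[slow]=9 write a[7]=10, slow++,fast++
slow=7 fast=11: a[fast]=11≠a[slow]=10 write a[8]=11, slow++,fast++
slow=8 fast=12: a[fast]=11=a[slow] dup, fast++
slow=8 fast=13: a[fast]=12≠a[slow]=11 write a[9]=12, slow++,fast++
slow=9 fast=14: a[fast]=13≠a[slow]=12 write a[10]=13, slow++,fast++
slow=10 fast=15: a[fast]=13=a[slow] dup, fast++

slow=10, fast=16, prefix=[1, 3, 4, 6, 7, 8, 9, 10, 11, 12, 13]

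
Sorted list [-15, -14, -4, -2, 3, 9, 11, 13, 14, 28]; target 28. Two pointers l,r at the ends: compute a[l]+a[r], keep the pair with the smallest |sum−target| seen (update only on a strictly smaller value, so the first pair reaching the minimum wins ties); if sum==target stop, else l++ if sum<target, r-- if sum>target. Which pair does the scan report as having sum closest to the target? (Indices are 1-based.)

pair (13, 14) with sum 27 (|Δ|=1)

[1,10] -15+28=13 d=15 * → l++
[2,10] -14+28=14 d=14 * → l++
[3,10] -4+28=24 d=4 * → l++
[4,10] -2+28=26 d=2 * → l++
[5,10] 3+28=31 d=3 → r--
[5,9] 3+14=17 d=11 → l++
[6,9] 9+14=23 d=5 → l++
[7,9] 11+14=25 d=3 → l++
[8,9] 13+14=27 d=1 * → l++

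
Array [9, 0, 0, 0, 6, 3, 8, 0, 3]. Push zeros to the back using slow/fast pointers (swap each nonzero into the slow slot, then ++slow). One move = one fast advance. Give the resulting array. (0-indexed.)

slow=0 fast=0: a[fast]=9≠0 swap→a[0]=9, slow++,fast++
slow=1 fast=1: a[fast]=0, fast++
slow=1 fast=2: a[fast]=0, fast++
slow=1 fast=3: a[fast]=0, fast++
slow=1 fast=4: a[fast]=6≠0 swap→a[1]=6, slow++,fast++
slow=2 fast=5: a[fast]=3≠0 swap→a[2]=3, slow++,fast++
slow=3 fast=6: a[fast]=8≠0 swap→a[3]=8, slow++,fast++
slow=4 fast=7: a[fast]=0, fast++
slow=4 fast=8: a[fast]=3≠0 swap→a[4]=3, slow++,fast++

[9, 6, 3, 8, 3, 0, 0, 0, 0]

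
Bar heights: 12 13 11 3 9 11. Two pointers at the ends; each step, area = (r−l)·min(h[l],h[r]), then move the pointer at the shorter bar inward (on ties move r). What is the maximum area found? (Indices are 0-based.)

max area = 55

[0,5] min(12,11)*5=55 best=55 * → r--
[0,4] min(12,9)*4=36 best=55 → r--
[0,3] min(12,3)*3=9 best=55 → r--
[0,2] min(12,11)*2=22 best=55 → r--
[0,1] min(12,13)*1=12 best=55 → l++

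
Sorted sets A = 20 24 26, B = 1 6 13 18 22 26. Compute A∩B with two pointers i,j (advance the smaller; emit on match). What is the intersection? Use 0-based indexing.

[i=0,j=0] 20>1 → j++
[i=0,j=1] 20>6 → j++
[i=0,j=2] 20>13 → j++
[i=0,j=3] 20>18 → j++
[i=0,j=4] 20<22 → i++
[i=1,j=4] 24>22 → j++
[i=1,j=5] 24<26 → i++
[i=2,j=5] 26==26 emit → i++,j++

intersection = [26]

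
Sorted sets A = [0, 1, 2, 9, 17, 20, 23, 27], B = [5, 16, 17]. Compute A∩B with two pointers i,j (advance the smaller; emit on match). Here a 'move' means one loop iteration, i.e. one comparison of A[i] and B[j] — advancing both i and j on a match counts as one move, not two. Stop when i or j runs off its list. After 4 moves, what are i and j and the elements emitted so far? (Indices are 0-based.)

i=3, j=1, emitted=[]

[i=0,j=0] 0<5 → i++
[i=1,j=0] 1<5 → i++
[i=2,j=0] 2<5 → i++
[i=3,j=0] 9>5 → j++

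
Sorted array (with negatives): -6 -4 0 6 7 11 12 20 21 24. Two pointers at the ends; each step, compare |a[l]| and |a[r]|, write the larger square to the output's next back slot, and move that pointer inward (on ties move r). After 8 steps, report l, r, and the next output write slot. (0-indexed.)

[0,9] |-6|<=|24| out[9]=576 → r--
[0,8] |-6|<=|21| out[8]=441 → r--
[0,7] |-6|<=|20| out[7]=400 → r--
[0,6] |-6|<=|12| out[6]=144 → r--
[0,5] |-6|<=|11| out[5]=121 → r--
[0,4] |-6|<=|7| out[4]=49 → r--
[0,3] |-6|<=|6| out[3]=36 → r--
[0,2] |-6|>|0| out[2]=36 → l++

l=1, r=2, next write slot=1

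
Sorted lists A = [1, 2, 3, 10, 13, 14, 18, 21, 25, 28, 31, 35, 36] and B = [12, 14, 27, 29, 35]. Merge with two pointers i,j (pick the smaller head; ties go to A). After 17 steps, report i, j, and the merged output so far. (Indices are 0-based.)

[i=0,j=0] A[i]=1<=B[j]=12 take 1 → i++
[i=1,j=0] A[i]=2<=B[j]=12 take 2 → i++
[i=2,j=0] A[i]=3<=B[j]=12 take 3 → i++
[i=3,j=0] A[i]=10<=B[j]=12 take 10 → i++
[i=4,j=0] A[i]=13>B[j]=12 take 12 → j++
[i=4,j=1] A[i]=13<=B[j]=14 take 13 → i++
[i=5,j=1] A[i]=14<=B[j]=14 take 14 → i++
[i=6,j=1] A[i]=18>B[j]=14 take 14 → j++
[i=6,j=2] A[i]=18<=B[j]=27 take 18 → i++
[i=7,j=2] A[i]=21<=B[j]=27 take 21 → i++
[i=8,j=2] A[i]=25<=B[j]=27 take 25 → i++
[i=9,j=2] A[i]=28>B[j]=27 take 27 → j++
[i=9,j=3] A[i]=28<=B[j]=29 take 28 → i++
[i=10,j=3] A[i]=31>B[j]=29 take 29 → j++
[i=10,j=4] A[i]=31<=B[j]=35 take 31 → i++
[i=11,j=4] A[i]=35<=B[j]=35 take 35 → i++
[i=12,j=4] A[i]=36>B[j]=35 take 35 → j++

i=12, j=5, merged so far=[1, 2, 3, 10, 12, 13, 14, 14, 18, 21, 25, 27, 28, 29, 31, 35, 35]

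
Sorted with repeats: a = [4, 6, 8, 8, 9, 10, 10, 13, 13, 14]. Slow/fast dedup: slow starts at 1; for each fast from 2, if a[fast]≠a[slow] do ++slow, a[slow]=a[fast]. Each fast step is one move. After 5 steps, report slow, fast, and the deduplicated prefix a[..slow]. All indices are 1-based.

(s=1,f=2) a[fast]=6≠a[slow]=4 write a[2]=6 → slow++,fast++
(s=2,f=3) a[fast]=8≠a[slow]=6 write a[3]=8 → slow++,fast++
(s=3,f=4) a[fast]=8=a[slow] dup → fast++
(s=3,f=5) a[fast]=9≠a[slow]=8 write a[4]=9 → slow++,fast++
(s=4,f=6) a[fast]=10≠a[slow]=9 write a[5]=10 → slow++,fast++

slow=5, fast=7, prefix=[4, 6, 8, 9, 10]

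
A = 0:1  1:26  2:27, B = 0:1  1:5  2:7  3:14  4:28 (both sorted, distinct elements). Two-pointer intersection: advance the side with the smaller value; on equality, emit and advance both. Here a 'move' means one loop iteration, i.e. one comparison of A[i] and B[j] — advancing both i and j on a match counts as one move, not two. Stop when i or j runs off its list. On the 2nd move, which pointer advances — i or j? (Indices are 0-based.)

[i=0,j=0] 1==1 emit → i++,j++
[i=1,j=1] 26>5 → j++

j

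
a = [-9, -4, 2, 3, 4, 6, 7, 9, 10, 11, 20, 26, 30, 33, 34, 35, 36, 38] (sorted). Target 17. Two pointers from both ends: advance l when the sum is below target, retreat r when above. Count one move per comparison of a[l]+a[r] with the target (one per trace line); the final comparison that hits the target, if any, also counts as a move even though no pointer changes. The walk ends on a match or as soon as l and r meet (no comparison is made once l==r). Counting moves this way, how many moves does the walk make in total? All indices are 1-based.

[1,18] -9+38=29 >17 → r--
[1,17] -9+36=27 >17 → r--
[1,16] -9+35=26 >17 → r--
[1,15] -9+34=25 >17 → r--
[1,14] -9+33=24 >17 → r--
[1,13] -9+30=21 >17 → r--
[1,12] -9+26=17 → found

7 moves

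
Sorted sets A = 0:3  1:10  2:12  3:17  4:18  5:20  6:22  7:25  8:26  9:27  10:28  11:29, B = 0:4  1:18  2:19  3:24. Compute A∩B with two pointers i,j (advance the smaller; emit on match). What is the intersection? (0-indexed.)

intersection = [18]

[i=0,j=0] 3<4 → i++
[i=1,j=0] 10>4 → j++
[i=1,j=1] 10<18 → i++
[i=2,j=1] 12<18 → i++
[i=3,j=1] 17<18 → i++
[i=4,j=1] 18==18 emit → i++,j++
[i=5,j=2] 20>19 → j++
[i=5,j=3] 20<24 → i++
[i=6,j=3] 22<24 → i++
[i=7,j=3] 25>24 → j++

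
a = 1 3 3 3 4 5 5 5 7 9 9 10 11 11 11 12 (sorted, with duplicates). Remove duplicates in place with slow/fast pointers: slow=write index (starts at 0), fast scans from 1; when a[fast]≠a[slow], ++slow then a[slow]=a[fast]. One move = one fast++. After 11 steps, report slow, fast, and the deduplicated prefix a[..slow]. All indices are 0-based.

(s=0,f=1) a[fast]=3≠a[slow]=1 write a[1]=3 → slow++,fast++
(s=1,f=2) a[fast]=3=a[slow] dup → fast++
(s=1,f=3) a[fast]=3=a[slow] dup → fast++
(s=1,f=4) a[fast]=4≠a[slow]=3 write a[2]=4 → slow++,fast++
(s=2,f=5) a[fast]=5≠a[slow]=4 write a[3]=5 → slow++,fast++
(s=3,f=6) a[fast]=5=a[slow] dup → fast++
(s=3,f=7) a[fast]=5=a[slow] dup → fast++
(s=3,f=8) a[fast]=7≠a[slow]=5 write a[4]=7 → slow++,fast++
(s=4,f=9) a[fast]=9≠a[slow]=7 write a[5]=9 → slow++,fast++
(s=5,f=10) a[fast]=9=a[slow] dup → fast++
(s=5,f=11) a[fast]=10≠a[slow]=9 write a[6]=10 → slow++,fast++

slow=6, fast=12, prefix=[1, 3, 4, 5, 7, 9, 10]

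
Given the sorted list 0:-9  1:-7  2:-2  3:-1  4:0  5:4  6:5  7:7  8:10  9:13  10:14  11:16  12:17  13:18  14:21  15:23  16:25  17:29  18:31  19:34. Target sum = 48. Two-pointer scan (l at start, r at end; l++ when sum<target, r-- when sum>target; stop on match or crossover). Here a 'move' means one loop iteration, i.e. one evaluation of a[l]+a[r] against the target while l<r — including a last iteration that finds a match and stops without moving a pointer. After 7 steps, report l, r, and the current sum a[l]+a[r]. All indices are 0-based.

l=7, r=19, sum=41

l=0 r=19: -9+34=25 <48, l++
l=1 r=19: -7+34=27 <48, l++
l=2 r=19: -2+34=32 <48, l++
l=3 r=19: -1+34=33 <48, l++
l=4 r=19: 0+34=34 <48, l++
l=5 r=19: 4+34=38 <48, l++
l=6 r=19: 5+34=39 <48, l++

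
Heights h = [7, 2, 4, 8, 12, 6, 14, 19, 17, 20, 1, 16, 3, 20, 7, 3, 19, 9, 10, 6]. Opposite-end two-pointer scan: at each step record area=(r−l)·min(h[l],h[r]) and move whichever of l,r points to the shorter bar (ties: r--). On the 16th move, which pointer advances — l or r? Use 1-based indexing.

l=1 r=20: min(7,6)*19=114 best=114 *, r--
l=1 r=19: min(7,10)*18=126 best=126 *, l++
l=2 r=19: min(2,10)*17=34 best=126, l++
l=3 r=19: min(4,10)*16=64 best=126, l++
l=4 r=19: min(8,10)*15=120 best=126, l++
l=5 r=19: min(12,10)*14=140 best=140 *, r--
l=5 r=18: min(12,9)*13=117 best=140, r--
l=5 r=17: min(12,19)*12=144 best=144 *, l++
l=6 r=17: min(6,19)*11=66 best=144, l++
l=7 r=17: min(14,19)*10=140 best=144, l++
l=8 r=17: min(19,19)*9=171 best=171 *, r--
l=8 r=16: min(19,3)*8=24 best=171, r--
l=8 r=15: min(19,7)*7=49 best=171, r--
l=8 r=14: min(19,20)*6=114 best=171, l++
l=9 r=14: min(17,20)*5=85 best=171, l++
l=10 r=14: min(20,20)*4=80 best=171, r--

r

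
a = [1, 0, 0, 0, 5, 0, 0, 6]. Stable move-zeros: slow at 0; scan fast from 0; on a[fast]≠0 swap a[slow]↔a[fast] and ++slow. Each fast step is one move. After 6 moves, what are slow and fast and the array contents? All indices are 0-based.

slow=2, fast=6, a=[1, 5, 0, 0, 0, 0, 0, 6]

slow=0 fast=0: a[fast]=1≠0 swap→a[0]=1, slow++,fast++
slow=1 fast=1: a[fast]=0, fast++
slow=1 fast=2: a[fast]=0, fast++
slow=1 fast=3: a[fast]=0, fast++
slow=1 fast=4: a[fast]=5≠0 swap→a[1]=5, slow++,fast++
slow=2 fast=5: a[fast]=0, fast++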